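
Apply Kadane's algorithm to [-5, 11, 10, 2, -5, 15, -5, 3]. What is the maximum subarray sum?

Using Kadane's algorithm on [-5, 11, 10, 2, -5, 15, -5, 3]:

Scanning through the array:
Position 1 (value 11): max_ending_here = 11, max_so_far = 11
Position 2 (value 10): max_ending_here = 21, max_so_far = 21
Position 3 (value 2): max_ending_here = 23, max_so_far = 23
Position 4 (value -5): max_ending_here = 18, max_so_far = 23
Position 5 (value 15): max_ending_here = 33, max_so_far = 33
Position 6 (value -5): max_ending_here = 28, max_so_far = 33
Position 7 (value 3): max_ending_here = 31, max_so_far = 33

Maximum subarray: [11, 10, 2, -5, 15]
Maximum sum: 33

The maximum subarray is [11, 10, 2, -5, 15] with sum 33. This subarray runs from index 1 to index 5.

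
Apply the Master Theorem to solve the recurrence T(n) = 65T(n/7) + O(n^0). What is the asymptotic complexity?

Master Theorem for T(n) = 65T(n/7) + O(n^0):

a = 65, b = 7, c = 0
log_b(a) = log_7(65) = 2.1452

Case 1: c = 0 < log_7(65) = 2.1452
T(n) = O(n^(log_7 65))

For T(n) = 65T(n/7) + O(n^0): log_7(65) = 2.1452. This is Case 1 of the Master Theorem (c < log_b(a), work dominated by leaves), giving O(n^(log_7 65)).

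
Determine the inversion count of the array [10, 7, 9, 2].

Finding inversions in [10, 7, 9, 2]:

(0, 1): arr[0]=10 > arr[1]=7
(0, 2): arr[0]=10 > arr[2]=9
(0, 3): arr[0]=10 > arr[3]=2
(1, 3): arr[1]=7 > arr[3]=2
(2, 3): arr[2]=9 > arr[3]=2

Total inversions: 5

The array has 5 inversion(s): (0,1), (0,2), (0,3), (1,3), (2,3). Each pair (i,j) satisfies i < j and arr[i] > arr[j].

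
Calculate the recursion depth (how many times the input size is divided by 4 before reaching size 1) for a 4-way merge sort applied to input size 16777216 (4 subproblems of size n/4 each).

For divide and conquer with division factor 4:

Problem sizes at each level:
Level 0: 16777216
Level 1: 4194304
Level 2: 1048576
Level 3: 262144
Level 4: 65536
Level 5: 16384
Level 6: 4096
Level 7: 1024
Level 8: 256
Level 9: 64
Level 10: 16
Level 11: 4
Level 12: 1

The root is level 0 and the size-1 base case is level 12 (the tree spans levels 0 through 12, i.e. 13 levels counting the root), so the depth is the number of divisions: log_4(16777216) = 12

The recursion tree depth is log_4(16777216) = 12. At each level, the problem size is divided by 4, so it takes 12 divisions to reduce to a base case of size 1. The algorithm makes 4 recursive calls at each level.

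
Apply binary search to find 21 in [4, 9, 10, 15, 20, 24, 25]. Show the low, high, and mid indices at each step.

Binary search for 21 in [4, 9, 10, 15, 20, 24, 25]:

lo=0, hi=6, mid=3, arr[mid]=15 -> 15 < 21, search right half
lo=4, hi=6, mid=5, arr[mid]=24 -> 24 > 21, search left half
lo=4, hi=4, mid=4, arr[mid]=20 -> 20 < 21, search right half
lo=5 > hi=4, target 21 not found

Binary search determines that 21 is not in the array after 3 comparisons. The search space was exhausted without finding the target.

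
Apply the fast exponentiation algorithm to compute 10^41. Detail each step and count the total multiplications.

Computing 10^41 by squaring (build up from 10^1; each line after the first costs one multiplication):

10^1 = 10
10^2 = (10^1)^2 = 10^2 = 100
10^4 = (10^2)^2 = 100^2 = 10000
10^5 = 10 * 10^4 = 10 * 10000 = 100000
10^10 = (10^5)^2 = 100000^2 = 10000000000
10^20 = (10^10)^2 = 10000000000^2 = 100000000000000000000
10^40 = (10^20)^2 = 100000000000000000000^2 = 10000000000000000000000000000000000000000
10^41 = 10 * 10^40 = 10 * 10000000000000000000000000000000000000000 = 100000000000000000000000000000000000000000

Result: 100000000000000000000000000000000000000000
Multiplications needed: 7 (7 lines after 10^1)

10^41 = 100000000000000000000000000000000000000000. Using exponentiation by squaring, this requires 7 multiplications. The key idea: if the exponent is even, square the half-power; if odd, multiply by the base once.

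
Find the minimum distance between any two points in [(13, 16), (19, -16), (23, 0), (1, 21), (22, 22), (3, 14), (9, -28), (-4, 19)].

Computing all pairwise distances among 8 points:

d((13, 16), (19, -16)) = 32.5576
d((13, 16), (23, 0)) = 18.868
d((13, 16), (1, 21)) = 13.0
d((13, 16), (22, 22)) = 10.8167
d((13, 16), (3, 14)) = 10.198
d((13, 16), (9, -28)) = 44.1814
d((13, 16), (-4, 19)) = 17.2627
d((19, -16), (23, 0)) = 16.4924
d((19, -16), (1, 21)) = 41.1461
d((19, -16), (22, 22)) = 38.1182
d((19, -16), (3, 14)) = 34.0
d((19, -16), (9, -28)) = 15.6205
d((19, -16), (-4, 19)) = 41.8808
d((23, 0), (1, 21)) = 30.4138
d((23, 0), (22, 22)) = 22.0227
d((23, 0), (3, 14)) = 24.4131
d((23, 0), (9, -28)) = 31.305
d((23, 0), (-4, 19)) = 33.0151
d((1, 21), (22, 22)) = 21.0238
d((1, 21), (3, 14)) = 7.2801
d((1, 21), (9, -28)) = 49.6488
d((1, 21), (-4, 19)) = 5.3852 <-- minimum
d((22, 22), (3, 14)) = 20.6155
d((22, 22), (9, -28)) = 51.6624
d((22, 22), (-4, 19)) = 26.1725
d((3, 14), (9, -28)) = 42.4264
d((3, 14), (-4, 19)) = 8.6023
d((9, -28), (-4, 19)) = 48.7647

Closest pair: (1, 21) and (-4, 19) with distance 5.3852

The closest pair is (1, 21) and (-4, 19) with Euclidean distance 5.3852. For 8 points, brute-force pairwise comparison is shown above. For large n, the divide-and-conquer algorithm (sort by x, recurse on halves, check the dividing strip) achieves O(n log n).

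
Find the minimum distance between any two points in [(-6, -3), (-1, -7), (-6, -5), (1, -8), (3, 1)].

Computing all pairwise distances among 5 points:

d((-6, -3), (-1, -7)) = 6.4031
d((-6, -3), (-6, -5)) = 2.0 <-- minimum
d((-6, -3), (1, -8)) = 8.6023
d((-6, -3), (3, 1)) = 9.8489
d((-1, -7), (-6, -5)) = 5.3852
d((-1, -7), (1, -8)) = 2.2361
d((-1, -7), (3, 1)) = 8.9443
d((-6, -5), (1, -8)) = 7.6158
d((-6, -5), (3, 1)) = 10.8167
d((1, -8), (3, 1)) = 9.2195

Closest pair: (-6, -3) and (-6, -5) with distance 2.0

The closest pair is (-6, -3) and (-6, -5) with Euclidean distance 2.0. For 5 points, brute-force pairwise comparison is shown above. For large n, the divide-and-conquer algorithm (sort by x, recurse on halves, check the dividing strip) achieves O(n log n).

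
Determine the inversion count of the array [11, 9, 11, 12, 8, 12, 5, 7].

Finding inversions in [11, 9, 11, 12, 8, 12, 5, 7]:

(0, 1): arr[0]=11 > arr[1]=9
(0, 4): arr[0]=11 > arr[4]=8
(0, 6): arr[0]=11 > arr[6]=5
(0, 7): arr[0]=11 > arr[7]=7
(1, 4): arr[1]=9 > arr[4]=8
(1, 6): arr[1]=9 > arr[6]=5
(1, 7): arr[1]=9 > arr[7]=7
(2, 4): arr[2]=11 > arr[4]=8
(2, 6): arr[2]=11 > arr[6]=5
(2, 7): arr[2]=11 > arr[7]=7
(3, 4): arr[3]=12 > arr[4]=8
(3, 6): arr[3]=12 > arr[6]=5
(3, 7): arr[3]=12 > arr[7]=7
(4, 6): arr[4]=8 > arr[6]=5
(4, 7): arr[4]=8 > arr[7]=7
(5, 6): arr[5]=12 > arr[6]=5
(5, 7): arr[5]=12 > arr[7]=7

Total inversions: 17

The array has 17 inversion(s): (0,1), (0,4), (0,6), (0,7), (1,4), (1,6), (1,7), (2,4), (2,6), (2,7), (3,4), (3,6), (3,7), (4,6), (4,7), (5,6), (5,7). Each pair (i,j) satisfies i < j and arr[i] > arr[j].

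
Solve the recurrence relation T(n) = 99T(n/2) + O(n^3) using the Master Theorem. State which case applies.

Master Theorem for T(n) = 99T(n/2) + O(n^3):

a = 99, b = 2, c = 3
log_b(a) = log_2(99) = 6.6294

Case 1: c = 3 < log_2(99) = 6.6294
T(n) = O(n^(log_2 99))

For T(n) = 99T(n/2) + O(n^3): log_2(99) = 6.6294. This is Case 1 of the Master Theorem (c < log_b(a), work dominated by leaves), giving O(n^(log_2 99)).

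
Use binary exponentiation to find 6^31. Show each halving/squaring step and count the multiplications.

Computing 6^31 by squaring (build up from 6^1; each line after the first costs one multiplication):

6^1 = 6
6^2 = (6^1)^2 = 6^2 = 36
6^3 = 6 * 6^2 = 6 * 36 = 216
6^6 = (6^3)^2 = 216^2 = 46656
6^7 = 6 * 6^6 = 6 * 46656 = 279936
6^14 = (6^7)^2 = 279936^2 = 78364164096
6^15 = 6 * 6^14 = 6 * 78364164096 = 470184984576
6^30 = (6^15)^2 = 470184984576^2 = 221073919720733357899776
6^31 = 6 * 6^30 = 6 * 221073919720733357899776 = 1326443518324400147398656

Result: 1326443518324400147398656
Multiplications needed: 8 (8 lines after 6^1)

6^31 = 1326443518324400147398656. Using exponentiation by squaring, this requires 8 multiplications. The key idea: if the exponent is even, square the half-power; if odd, multiply by the base once.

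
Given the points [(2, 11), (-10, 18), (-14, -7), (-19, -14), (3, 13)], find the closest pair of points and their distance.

Computing all pairwise distances among 5 points:

d((2, 11), (-10, 18)) = 13.8924
d((2, 11), (-14, -7)) = 24.0832
d((2, 11), (-19, -14)) = 32.6497
d((2, 11), (3, 13)) = 2.2361 <-- minimum
d((-10, 18), (-14, -7)) = 25.318
d((-10, 18), (-19, -14)) = 33.2415
d((-10, 18), (3, 13)) = 13.9284
d((-14, -7), (-19, -14)) = 8.6023
d((-14, -7), (3, 13)) = 26.2488
d((-19, -14), (3, 13)) = 34.8281

Closest pair: (2, 11) and (3, 13) with distance 2.2361

The closest pair is (2, 11) and (3, 13) with Euclidean distance 2.2361. For 5 points, brute-force pairwise comparison is shown above. For large n, the divide-and-conquer algorithm (sort by x, recurse on halves, check the dividing strip) achieves O(n log n).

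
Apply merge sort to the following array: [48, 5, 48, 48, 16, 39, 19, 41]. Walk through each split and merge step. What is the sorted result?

Merge sort trace:

Split: [48, 5, 48, 48, 16, 39, 19, 41] -> [48, 5, 48, 48] and [16, 39, 19, 41]
  Split: [48, 5, 48, 48] -> [48, 5] and [48, 48]
    Split: [48, 5] -> [48] and [5]
    Merge: [48] + [5] -> [5, 48]
    Split: [48, 48] -> [48] and [48]
    Merge: [48] + [48] -> [48, 48]
  Merge: [5, 48] + [48, 48] -> [5, 48, 48, 48]
  Split: [16, 39, 19, 41] -> [16, 39] and [19, 41]
    Split: [16, 39] -> [16] and [39]
    Merge: [16] + [39] -> [16, 39]
    Split: [19, 41] -> [19] and [41]
    Merge: [19] + [41] -> [19, 41]
  Merge: [16, 39] + [19, 41] -> [16, 19, 39, 41]
Merge: [5, 48, 48, 48] + [16, 19, 39, 41] -> [5, 16, 19, 39, 41, 48, 48, 48]

Final sorted array: [5, 16, 19, 39, 41, 48, 48, 48]

The merge sort proceeds by recursively splitting the array and merging sorted halves.
After all merges, the sorted array is [5, 16, 19, 39, 41, 48, 48, 48].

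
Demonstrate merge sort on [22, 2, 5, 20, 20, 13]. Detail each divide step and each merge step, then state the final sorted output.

Merge sort trace:

Split: [22, 2, 5, 20, 20, 13] -> [22, 2, 5] and [20, 20, 13]
  Split: [22, 2, 5] -> [22] and [2, 5]
    Split: [2, 5] -> [2] and [5]
    Merge: [2] + [5] -> [2, 5]
  Merge: [22] + [2, 5] -> [2, 5, 22]
  Split: [20, 20, 13] -> [20] and [20, 13]
    Split: [20, 13] -> [20] and [13]
    Merge: [20] + [13] -> [13, 20]
  Merge: [20] + [13, 20] -> [13, 20, 20]
Merge: [2, 5, 22] + [13, 20, 20] -> [2, 5, 13, 20, 20, 22]

Final sorted array: [2, 5, 13, 20, 20, 22]

The merge sort proceeds by recursively splitting the array and merging sorted halves.
After all merges, the sorted array is [2, 5, 13, 20, 20, 22].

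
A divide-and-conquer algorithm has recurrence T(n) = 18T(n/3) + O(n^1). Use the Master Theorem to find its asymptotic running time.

Master Theorem for T(n) = 18T(n/3) + O(n^1):

a = 18, b = 3, c = 1
log_b(a) = log_3(18) = 2.6309

Case 1: c = 1 < log_3(18) = 2.6309
T(n) = O(n^(log_3 18))

For T(n) = 18T(n/3) + O(n^1): log_3(18) = 2.6309. This is Case 1 of the Master Theorem (c < log_b(a), work dominated by leaves), giving O(n^(log_3 18)).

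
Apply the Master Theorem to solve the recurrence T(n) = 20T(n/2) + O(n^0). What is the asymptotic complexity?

Master Theorem for T(n) = 20T(n/2) + O(n^0):

a = 20, b = 2, c = 0
log_b(a) = log_2(20) = 4.3219

Case 1: c = 0 < log_2(20) = 4.3219
T(n) = O(n^(log_2 20))

For T(n) = 20T(n/2) + O(n^0): log_2(20) = 4.3219. This is Case 1 of the Master Theorem (c < log_b(a), work dominated by leaves), giving O(n^(log_2 20)).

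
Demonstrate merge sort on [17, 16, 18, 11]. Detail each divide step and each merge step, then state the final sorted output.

Merge sort trace:

Split: [17, 16, 18, 11] -> [17, 16] and [18, 11]
  Split: [17, 16] -> [17] and [16]
  Merge: [17] + [16] -> [16, 17]
  Split: [18, 11] -> [18] and [11]
  Merge: [18] + [11] -> [11, 18]
Merge: [16, 17] + [11, 18] -> [11, 16, 17, 18]

Final sorted array: [11, 16, 17, 18]

The merge sort proceeds by recursively splitting the array and merging sorted halves.
After all merges, the sorted array is [11, 16, 17, 18].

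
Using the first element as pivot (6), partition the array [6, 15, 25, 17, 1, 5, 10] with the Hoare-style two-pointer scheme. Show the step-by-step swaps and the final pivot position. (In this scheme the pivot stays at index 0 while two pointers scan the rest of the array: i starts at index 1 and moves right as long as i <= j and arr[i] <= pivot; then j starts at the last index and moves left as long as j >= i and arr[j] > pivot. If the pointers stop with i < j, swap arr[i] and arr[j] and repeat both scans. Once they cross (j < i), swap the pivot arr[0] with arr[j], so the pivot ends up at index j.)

Hoare-style two-pointer partition with pivot = 6:

Initial array: [6, 15, 25, 17, 1, 5, 10]

Pointers start at i = 1, j = 6.
i stops at index 1 (arr[1]=15 > 6), j stops at index 5 (arr[5]=5 <= 6): swap arr[1] and arr[5], array becomes [6, 5, 25, 17, 1, 15, 10]
i stops at index 2 (arr[2]=25 > 6), j stops at index 4 (arr[4]=1 <= 6): swap arr[2] and arr[4], array becomes [6, 5, 1, 17, 25, 15, 10]
i ends at 3, j ends at 2: the pointers have crossed (j < i), so scanning stops.

Swap pivot arr[0] with arr[2] to place pivot at position 2: [1, 5, 6, 17, 25, 15, 10]
Pivot position: 2

After partitioning with pivot 6, the array becomes [1, 5, 6, 17, 25, 15, 10]. The pivot is placed at index 2. All elements to the left of the pivot are <= 6, and all elements to the right are > 6.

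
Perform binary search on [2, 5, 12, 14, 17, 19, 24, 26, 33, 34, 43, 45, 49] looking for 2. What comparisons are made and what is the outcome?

Binary search for 2 in [2, 5, 12, 14, 17, 19, 24, 26, 33, 34, 43, 45, 49]:

lo=0, hi=12, mid=6, arr[mid]=24 -> 24 > 2, search left half
lo=0, hi=5, mid=2, arr[mid]=12 -> 12 > 2, search left half
lo=0, hi=1, mid=0, arr[mid]=2 -> Found target at index 0!

Binary search finds 2 at index 0 after 3 comparisons. The search repeatedly halves the search space by comparing with the middle element.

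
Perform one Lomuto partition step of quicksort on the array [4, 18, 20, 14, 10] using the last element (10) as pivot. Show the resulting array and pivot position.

Lomuto partition with pivot = 10:

Initial array: [4, 18, 20, 14, 10]

arr[0]=4 <= 10: swap with position 0, array becomes [4, 18, 20, 14, 10]
arr[1]=18 > 10: no swap
arr[2]=20 > 10: no swap
arr[3]=14 > 10: no swap

Place pivot at position 1: [4, 10, 20, 14, 18]
Pivot position: 1

After partitioning with pivot 10, the array becomes [4, 10, 20, 14, 18]. The pivot is placed at index 1. All elements to the left of the pivot are <= 10, and all elements to the right are > 10.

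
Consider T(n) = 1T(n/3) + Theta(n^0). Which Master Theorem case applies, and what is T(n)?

Master Theorem for T(n) = 1T(n/3) + O(n^0):

a = 1, b = 3, c = 0
log_b(a) = log_3(1) = 0.0000

Case 2: c = 0 = log_3(1) = 0.0000
T(n) = O(n^0 log n) = O(log n)

For T(n) = 1T(n/3) + O(n^0): log_3(1) = 0.0000. This is Case 2 of the Master Theorem (c = log_b(a), equal work at all levels), giving O(log n).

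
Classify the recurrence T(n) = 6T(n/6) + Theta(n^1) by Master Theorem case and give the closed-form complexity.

Master Theorem for T(n) = 6T(n/6) + O(n^1):

a = 6, b = 6, c = 1
log_b(a) = log_6(6) = 1.0000

Case 2: c = 1 = log_6(6) = 1.0000
T(n) = O(n^1 log n) = O(n log n)

For T(n) = 6T(n/6) + O(n^1): log_6(6) = 1.0000. This is Case 2 of the Master Theorem (c = log_b(a), equal work at all levels), giving O(n log n).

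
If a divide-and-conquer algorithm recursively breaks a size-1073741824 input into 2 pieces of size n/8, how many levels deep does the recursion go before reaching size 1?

For divide and conquer with division factor 8:

Problem sizes at each level:
Level 0: 1073741824
Level 1: 134217728
Level 2: 16777216
Level 3: 2097152
Level 4: 262144
Level 5: 32768
Level 6: 4096
Level 7: 512
Level 8: 64
Level 9: 8
Level 10: 1

The root is level 0 and the size-1 base case is level 10 (the tree spans levels 0 through 10, i.e. 11 levels counting the root), so the depth is the number of divisions: log_8(1073741824) = 10

The recursion tree depth is log_8(1073741824) = 10. At each level, the problem size is divided by 8, so it takes 10 divisions to reduce to a base case of size 1. The algorithm makes 2 recursive calls at each level.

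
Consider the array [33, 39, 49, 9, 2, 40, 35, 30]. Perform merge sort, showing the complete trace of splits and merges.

Merge sort trace:

Split: [33, 39, 49, 9, 2, 40, 35, 30] -> [33, 39, 49, 9] and [2, 40, 35, 30]
  Split: [33, 39, 49, 9] -> [33, 39] and [49, 9]
    Split: [33, 39] -> [33] and [39]
    Merge: [33] + [39] -> [33, 39]
    Split: [49, 9] -> [49] and [9]
    Merge: [49] + [9] -> [9, 49]
  Merge: [33, 39] + [9, 49] -> [9, 33, 39, 49]
  Split: [2, 40, 35, 30] -> [2, 40] and [35, 30]
    Split: [2, 40] -> [2] and [40]
    Merge: [2] + [40] -> [2, 40]
    Split: [35, 30] -> [35] and [30]
    Merge: [35] + [30] -> [30, 35]
  Merge: [2, 40] + [30, 35] -> [2, 30, 35, 40]
Merge: [9, 33, 39, 49] + [2, 30, 35, 40] -> [2, 9, 30, 33, 35, 39, 40, 49]

Final sorted array: [2, 9, 30, 33, 35, 39, 40, 49]

The merge sort proceeds by recursively splitting the array and merging sorted halves.
After all merges, the sorted array is [2, 9, 30, 33, 35, 39, 40, 49].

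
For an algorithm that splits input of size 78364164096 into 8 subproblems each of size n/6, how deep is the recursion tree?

For divide and conquer with division factor 6:

Problem sizes at each level:
Level 0: 78364164096
Level 1: 13060694016
Level 2: 2176782336
Level 3: 362797056
Level 4: 60466176
Level 5: 10077696
Level 6: 1679616
Level 7: 279936
Level 8: 46656
Level 9: 7776
Level 10: 1296
Level 11: 216
Level 12: 36
Level 13: 6
Level 14: 1

The root is level 0 and the size-1 base case is level 14 (the tree spans levels 0 through 14, i.e. 15 levels counting the root), so the depth is the number of divisions: log_6(78364164096) = 14

The recursion tree depth is log_6(78364164096) = 14. At each level, the problem size is divided by 6, so it takes 14 divisions to reduce to a base case of size 1. The algorithm makes 8 recursive calls at each level.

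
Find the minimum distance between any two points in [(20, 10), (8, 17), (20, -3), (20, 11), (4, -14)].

Computing all pairwise distances among 5 points:

d((20, 10), (8, 17)) = 13.8924
d((20, 10), (20, -3)) = 13.0
d((20, 10), (20, 11)) = 1.0 <-- minimum
d((20, 10), (4, -14)) = 28.8444
d((8, 17), (20, -3)) = 23.3238
d((8, 17), (20, 11)) = 13.4164
d((8, 17), (4, -14)) = 31.257
d((20, -3), (20, 11)) = 14.0
d((20, -3), (4, -14)) = 19.4165
d((20, 11), (4, -14)) = 29.6816

Closest pair: (20, 10) and (20, 11) with distance 1.0

The closest pair is (20, 10) and (20, 11) with Euclidean distance 1.0. For 5 points, brute-force pairwise comparison is shown above. For large n, the divide-and-conquer algorithm (sort by x, recurse on halves, check the dividing strip) achieves O(n log n).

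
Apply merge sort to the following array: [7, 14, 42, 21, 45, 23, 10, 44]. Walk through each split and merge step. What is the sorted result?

Merge sort trace:

Split: [7, 14, 42, 21, 45, 23, 10, 44] -> [7, 14, 42, 21] and [45, 23, 10, 44]
  Split: [7, 14, 42, 21] -> [7, 14] and [42, 21]
    Split: [7, 14] -> [7] and [14]
    Merge: [7] + [14] -> [7, 14]
    Split: [42, 21] -> [42] and [21]
    Merge: [42] + [21] -> [21, 42]
  Merge: [7, 14] + [21, 42] -> [7, 14, 21, 42]
  Split: [45, 23, 10, 44] -> [45, 23] and [10, 44]
    Split: [45, 23] -> [45] and [23]
    Merge: [45] + [23] -> [23, 45]
    Split: [10, 44] -> [10] and [44]
    Merge: [10] + [44] -> [10, 44]
  Merge: [23, 45] + [10, 44] -> [10, 23, 44, 45]
Merge: [7, 14, 21, 42] + [10, 23, 44, 45] -> [7, 10, 14, 21, 23, 42, 44, 45]

Final sorted array: [7, 10, 14, 21, 23, 42, 44, 45]

The merge sort proceeds by recursively splitting the array and merging sorted halves.
After all merges, the sorted array is [7, 10, 14, 21, 23, 42, 44, 45].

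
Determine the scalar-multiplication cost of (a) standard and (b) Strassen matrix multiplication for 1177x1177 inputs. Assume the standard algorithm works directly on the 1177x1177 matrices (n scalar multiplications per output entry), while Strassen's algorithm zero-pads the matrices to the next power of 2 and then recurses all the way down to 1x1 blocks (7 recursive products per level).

Matrix multiplication for 1177x1177 matrices:

Strassen's algorithm requires power-of-2 dimensions. Pad 1177x1177 to 2048x2048 (next power of 2).

Standard algorithm: 1177^3 = 1630532233 multiplications
Strassen's algorithm: 7^(log2(2048)) = 7^11 = 1977326743 multiplications
Difference: 1630532233 - 1977326743 = -346794510 (Strassen uses MORE here due to padding overhead — for small or just-over-power-of-2 n, padding can outweigh the per-level savings)

Standard: 1630532233 multiplications (1177^3). Strassen: 1977326743 multiplications (7^11, after padding to 2048x2048). Strassen reduces 8 recursive multiplications to 7 at each level.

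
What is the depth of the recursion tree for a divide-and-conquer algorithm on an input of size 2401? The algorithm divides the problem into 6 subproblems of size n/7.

For divide and conquer with division factor 7:

Problem sizes at each level:
Level 0: 2401
Level 1: 343
Level 2: 49
Level 3: 7
Level 4: 1

The root is level 0 and the size-1 base case is level 4 (the tree spans levels 0 through 4, i.e. 5 levels counting the root), so the depth is the number of divisions: log_7(2401) = 4

The recursion tree depth is log_7(2401) = 4. At each level, the problem size is divided by 7, so it takes 4 divisions to reduce to a base case of size 1. The algorithm makes 6 recursive calls at each level.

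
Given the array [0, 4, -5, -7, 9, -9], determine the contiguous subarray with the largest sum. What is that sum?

Using Kadane's algorithm on [0, 4, -5, -7, 9, -9]:

Scanning through the array:
Position 1 (value 4): max_ending_here = 4, max_so_far = 4
Position 2 (value -5): max_ending_here = -1, max_so_far = 4
Position 3 (value -7): max_ending_here = -7, max_so_far = 4
Position 4 (value 9): max_ending_here = 9, max_so_far = 9
Position 5 (value -9): max_ending_here = 0, max_so_far = 9

Maximum subarray: [9]
Maximum sum: 9

The maximum subarray is [9] with sum 9. This subarray runs from index 4 to index 4.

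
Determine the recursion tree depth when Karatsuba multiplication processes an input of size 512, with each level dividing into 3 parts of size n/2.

For divide and conquer with division factor 2:

Problem sizes at each level:
Level 0: 512
Level 1: 256
Level 2: 128
Level 3: 64
Level 4: 32
Level 5: 16
Level 6: 8
Level 7: 4
Level 8: 2
Level 9: 1

The root is level 0 and the size-1 base case is level 9 (the tree spans levels 0 through 9, i.e. 10 levels counting the root), so the depth is the number of divisions: log_2(512) = 9

The recursion tree depth is log_2(512) = 9. At each level, the problem size is divided by 2, so it takes 9 divisions to reduce to a base case of size 1. The algorithm makes 3 recursive calls at each level.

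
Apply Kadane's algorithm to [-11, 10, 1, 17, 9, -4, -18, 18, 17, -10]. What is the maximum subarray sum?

Using Kadane's algorithm on [-11, 10, 1, 17, 9, -4, -18, 18, 17, -10]:

Scanning through the array:
Position 1 (value 10): max_ending_here = 10, max_so_far = 10
Position 2 (value 1): max_ending_here = 11, max_so_far = 11
Position 3 (value 17): max_ending_here = 28, max_so_far = 28
Position 4 (value 9): max_ending_here = 37, max_so_far = 37
Position 5 (value -4): max_ending_here = 33, max_so_far = 37
Position 6 (value -18): max_ending_here = 15, max_so_far = 37
Position 7 (value 18): max_ending_here = 33, max_so_far = 37
Position 8 (value 17): max_ending_here = 50, max_so_far = 50
Position 9 (value -10): max_ending_here = 40, max_so_far = 50

Maximum subarray: [10, 1, 17, 9, -4, -18, 18, 17]
Maximum sum: 50

The maximum subarray is [10, 1, 17, 9, -4, -18, 18, 17] with sum 50. This subarray runs from index 1 to index 8.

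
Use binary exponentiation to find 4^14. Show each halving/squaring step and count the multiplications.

Computing 4^14 by squaring (build up from 4^1; each line after the first costs one multiplication):

4^1 = 4
4^2 = (4^1)^2 = 4^2 = 16
4^3 = 4 * 4^2 = 4 * 16 = 64
4^6 = (4^3)^2 = 64^2 = 4096
4^7 = 4 * 4^6 = 4 * 4096 = 16384
4^14 = (4^7)^2 = 16384^2 = 268435456

Result: 268435456
Multiplications needed: 5 (5 lines after 4^1)

4^14 = 268435456. Using exponentiation by squaring, this requires 5 multiplications. The key idea: if the exponent is even, square the half-power; if odd, multiply by the base once.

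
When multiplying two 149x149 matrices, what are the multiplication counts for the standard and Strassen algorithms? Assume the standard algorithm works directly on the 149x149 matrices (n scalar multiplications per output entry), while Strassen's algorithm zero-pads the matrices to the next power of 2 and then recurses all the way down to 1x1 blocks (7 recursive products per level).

Matrix multiplication for 149x149 matrices:

Strassen's algorithm requires power-of-2 dimensions. Pad 149x149 to 256x256 (next power of 2).

Standard algorithm: 149^3 = 3307949 multiplications
Strassen's algorithm: 7^(log2(256)) = 7^8 = 5764801 multiplications
Difference: 3307949 - 5764801 = -2456852 (Strassen uses MORE here due to padding overhead — for small or just-over-power-of-2 n, padding can outweigh the per-level savings)

Standard: 3307949 multiplications (149^3). Strassen: 5764801 multiplications (7^8, after padding to 256x256). Strassen reduces 8 recursive multiplications to 7 at each level.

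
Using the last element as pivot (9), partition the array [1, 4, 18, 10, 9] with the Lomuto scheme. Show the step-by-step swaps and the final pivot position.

Lomuto partition with pivot = 9:

Initial array: [1, 4, 18, 10, 9]

arr[0]=1 <= 9: swap with position 0, array becomes [1, 4, 18, 10, 9]
arr[1]=4 <= 9: swap with position 1, array becomes [1, 4, 18, 10, 9]
arr[2]=18 > 9: no swap
arr[3]=10 > 9: no swap

Place pivot at position 2: [1, 4, 9, 10, 18]
Pivot position: 2

After partitioning with pivot 9, the array becomes [1, 4, 9, 10, 18]. The pivot is placed at index 2. All elements to the left of the pivot are <= 9, and all elements to the right are > 9.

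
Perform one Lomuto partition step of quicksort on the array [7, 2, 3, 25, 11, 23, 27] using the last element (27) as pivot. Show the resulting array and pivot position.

Lomuto partition with pivot = 27:

Initial array: [7, 2, 3, 25, 11, 23, 27]

arr[0]=7 <= 27: swap with position 0, array becomes [7, 2, 3, 25, 11, 23, 27]
arr[1]=2 <= 27: swap with position 1, array becomes [7, 2, 3, 25, 11, 23, 27]
arr[2]=3 <= 27: swap with position 2, array becomes [7, 2, 3, 25, 11, 23, 27]
arr[3]=25 <= 27: swap with position 3, array becomes [7, 2, 3, 25, 11, 23, 27]
arr[4]=11 <= 27: swap with position 4, array becomes [7, 2, 3, 25, 11, 23, 27]
arr[5]=23 <= 27: swap with position 5, array becomes [7, 2, 3, 25, 11, 23, 27]

Place pivot at position 6: [7, 2, 3, 25, 11, 23, 27]
Pivot position: 6

After partitioning with pivot 27, the array becomes [7, 2, 3, 25, 11, 23, 27]. The pivot is placed at index 6. All elements to the left of the pivot are <= 27, and all elements to the right are > 27.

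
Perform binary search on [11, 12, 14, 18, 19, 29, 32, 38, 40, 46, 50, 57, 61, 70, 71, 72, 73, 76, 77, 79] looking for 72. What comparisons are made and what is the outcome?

Binary search for 72 in [11, 12, 14, 18, 19, 29, 32, 38, 40, 46, 50, 57, 61, 70, 71, 72, 73, 76, 77, 79]:

lo=0, hi=19, mid=9, arr[mid]=46 -> 46 < 72, search right half
lo=10, hi=19, mid=14, arr[mid]=71 -> 71 < 72, search right half
lo=15, hi=19, mid=17, arr[mid]=76 -> 76 > 72, search left half
lo=15, hi=16, mid=15, arr[mid]=72 -> Found target at index 15!

Binary search finds 72 at index 15 after 4 comparisons. The search repeatedly halves the search space by comparing with the middle element.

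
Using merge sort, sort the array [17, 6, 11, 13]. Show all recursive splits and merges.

Merge sort trace:

Split: [17, 6, 11, 13] -> [17, 6] and [11, 13]
  Split: [17, 6] -> [17] and [6]
  Merge: [17] + [6] -> [6, 17]
  Split: [11, 13] -> [11] and [13]
  Merge: [11] + [13] -> [11, 13]
Merge: [6, 17] + [11, 13] -> [6, 11, 13, 17]

Final sorted array: [6, 11, 13, 17]

The merge sort proceeds by recursively splitting the array and merging sorted halves.
After all merges, the sorted array is [6, 11, 13, 17].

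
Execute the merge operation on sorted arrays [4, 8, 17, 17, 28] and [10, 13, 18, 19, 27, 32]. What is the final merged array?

Merging process:

Compare 4 vs 10: take 4 from left. Merged: [4]
Compare 8 vs 10: take 8 from left. Merged: [4, 8]
Compare 17 vs 10: take 10 from right. Merged: [4, 8, 10]
Compare 17 vs 13: take 13 from right. Merged: [4, 8, 10, 13]
Compare 17 vs 18: take 17 from left. Merged: [4, 8, 10, 13, 17]
Compare 17 vs 18: take 17 from left. Merged: [4, 8, 10, 13, 17, 17]
Compare 28 vs 18: take 18 from right. Merged: [4, 8, 10, 13, 17, 17, 18]
Compare 28 vs 19: take 19 from right. Merged: [4, 8, 10, 13, 17, 17, 18, 19]
Compare 28 vs 27: take 27 from right. Merged: [4, 8, 10, 13, 17, 17, 18, 19, 27]
Compare 28 vs 32: take 28 from left. Merged: [4, 8, 10, 13, 17, 17, 18, 19, 27, 28]
Append remaining from right: [32]. Merged: [4, 8, 10, 13, 17, 17, 18, 19, 27, 28, 32]

Final merged array: [4, 8, 10, 13, 17, 17, 18, 19, 27, 28, 32]
Total comparisons: 10

The merged array is [4, 8, 10, 13, 17, 17, 18, 19, 27, 28, 32], requiring 10 comparisons. The merge step runs in O(n) time where n is the total number of elements.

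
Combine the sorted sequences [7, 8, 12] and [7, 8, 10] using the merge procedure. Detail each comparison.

Merging process:

Compare 7 vs 7: take 7 from left. Merged: [7]
Compare 8 vs 7: take 7 from right. Merged: [7, 7]
Compare 8 vs 8: take 8 from left. Merged: [7, 7, 8]
Compare 12 vs 8: take 8 from right. Merged: [7, 7, 8, 8]
Compare 12 vs 10: take 10 from right. Merged: [7, 7, 8, 8, 10]
Append remaining from left: [12]. Merged: [7, 7, 8, 8, 10, 12]

Final merged array: [7, 7, 8, 8, 10, 12]
Total comparisons: 5

The merged array is [7, 7, 8, 8, 10, 12], requiring 5 comparisons. The merge step runs in O(n) time where n is the total number of elements.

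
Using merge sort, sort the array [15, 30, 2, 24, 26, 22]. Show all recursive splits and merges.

Merge sort trace:

Split: [15, 30, 2, 24, 26, 22] -> [15, 30, 2] and [24, 26, 22]
  Split: [15, 30, 2] -> [15] and [30, 2]
    Split: [30, 2] -> [30] and [2]
    Merge: [30] + [2] -> [2, 30]
  Merge: [15] + [2, 30] -> [2, 15, 30]
  Split: [24, 26, 22] -> [24] and [26, 22]
    Split: [26, 22] -> [26] and [22]
    Merge: [26] + [22] -> [22, 26]
  Merge: [24] + [22, 26] -> [22, 24, 26]
Merge: [2, 15, 30] + [22, 24, 26] -> [2, 15, 22, 24, 26, 30]

Final sorted array: [2, 15, 22, 24, 26, 30]

The merge sort proceeds by recursively splitting the array and merging sorted halves.
After all merges, the sorted array is [2, 15, 22, 24, 26, 30].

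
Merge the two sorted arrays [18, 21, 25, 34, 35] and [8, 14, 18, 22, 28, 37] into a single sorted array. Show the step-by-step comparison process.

Merging process:

Compare 18 vs 8: take 8 from right. Merged: [8]
Compare 18 vs 14: take 14 from right. Merged: [8, 14]
Compare 18 vs 18: take 18 from left. Merged: [8, 14, 18]
Compare 21 vs 18: take 18 from right. Merged: [8, 14, 18, 18]
Compare 21 vs 22: take 21 from left. Merged: [8, 14, 18, 18, 21]
Compare 25 vs 22: take 22 from right. Merged: [8, 14, 18, 18, 21, 22]
Compare 25 vs 28: take 25 from left. Merged: [8, 14, 18, 18, 21, 22, 25]
Compare 34 vs 28: take 28 from right. Merged: [8, 14, 18, 18, 21, 22, 25, 28]
Compare 34 vs 37: take 34 from left. Merged: [8, 14, 18, 18, 21, 22, 25, 28, 34]
Compare 35 vs 37: take 35 from left. Merged: [8, 14, 18, 18, 21, 22, 25, 28, 34, 35]
Append remaining from right: [37]. Merged: [8, 14, 18, 18, 21, 22, 25, 28, 34, 35, 37]

Final merged array: [8, 14, 18, 18, 21, 22, 25, 28, 34, 35, 37]
Total comparisons: 10

The merged array is [8, 14, 18, 18, 21, 22, 25, 28, 34, 35, 37], requiring 10 comparisons. The merge step runs in O(n) time where n is the total number of elements.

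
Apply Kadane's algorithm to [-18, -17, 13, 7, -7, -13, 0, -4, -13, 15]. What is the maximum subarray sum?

Using Kadane's algorithm on [-18, -17, 13, 7, -7, -13, 0, -4, -13, 15]:

Scanning through the array:
Position 1 (value -17): max_ending_here = -17, max_so_far = -17
Position 2 (value 13): max_ending_here = 13, max_so_far = 13
Position 3 (value 7): max_ending_here = 20, max_so_far = 20
Position 4 (value -7): max_ending_here = 13, max_so_far = 20
Position 5 (value -13): max_ending_here = 0, max_so_far = 20
Position 6 (value 0): max_ending_here = 0, max_so_far = 20
Position 7 (value -4): max_ending_here = -4, max_so_far = 20
Position 8 (value -13): max_ending_here = -13, max_so_far = 20
Position 9 (value 15): max_ending_here = 15, max_so_far = 20

Maximum subarray: [13, 7]
Maximum sum: 20

The maximum subarray is [13, 7] with sum 20. This subarray runs from index 2 to index 3.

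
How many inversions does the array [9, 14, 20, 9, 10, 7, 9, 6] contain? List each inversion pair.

Finding inversions in [9, 14, 20, 9, 10, 7, 9, 6]:

(0, 5): arr[0]=9 > arr[5]=7
(0, 7): arr[0]=9 > arr[7]=6
(1, 3): arr[1]=14 > arr[3]=9
(1, 4): arr[1]=14 > arr[4]=10
(1, 5): arr[1]=14 > arr[5]=7
(1, 6): arr[1]=14 > arr[6]=9
(1, 7): arr[1]=14 > arr[7]=6
(2, 3): arr[2]=20 > arr[3]=9
(2, 4): arr[2]=20 > arr[4]=10
(2, 5): arr[2]=20 > arr[5]=7
(2, 6): arr[2]=20 > arr[6]=9
(2, 7): arr[2]=20 > arr[7]=6
(3, 5): arr[3]=9 > arr[5]=7
(3, 7): arr[3]=9 > arr[7]=6
(4, 5): arr[4]=10 > arr[5]=7
(4, 6): arr[4]=10 > arr[6]=9
(4, 7): arr[4]=10 > arr[7]=6
(5, 7): arr[5]=7 > arr[7]=6
(6, 7): arr[6]=9 > arr[7]=6

Total inversions: 19

The array has 19 inversion(s): (0,5), (0,7), (1,3), (1,4), (1,5), (1,6), (1,7), (2,3), (2,4), (2,5), (2,6), (2,7), (3,5), (3,7), (4,5), (4,6), (4,7), (5,7), (6,7). Each pair (i,j) satisfies i < j and arr[i] > arr[j].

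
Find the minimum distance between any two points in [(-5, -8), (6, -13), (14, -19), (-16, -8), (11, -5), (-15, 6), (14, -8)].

Computing all pairwise distances among 7 points:

d((-5, -8), (6, -13)) = 12.083
d((-5, -8), (14, -19)) = 21.9545
d((-5, -8), (-16, -8)) = 11.0
d((-5, -8), (11, -5)) = 16.2788
d((-5, -8), (-15, 6)) = 17.2047
d((-5, -8), (14, -8)) = 19.0
d((6, -13), (14, -19)) = 10.0
d((6, -13), (-16, -8)) = 22.561
d((6, -13), (11, -5)) = 9.434
d((6, -13), (-15, 6)) = 28.3196
d((6, -13), (14, -8)) = 9.434
d((14, -19), (-16, -8)) = 31.9531
d((14, -19), (11, -5)) = 14.3178
d((14, -19), (-15, 6)) = 38.2884
d((14, -19), (14, -8)) = 11.0
d((-16, -8), (11, -5)) = 27.1662
d((-16, -8), (-15, 6)) = 14.0357
d((-16, -8), (14, -8)) = 30.0
d((11, -5), (-15, 6)) = 28.2312
d((11, -5), (14, -8)) = 4.2426 <-- minimum
d((-15, 6), (14, -8)) = 32.2025

Closest pair: (11, -5) and (14, -8) with distance 4.2426

The closest pair is (11, -5) and (14, -8) with Euclidean distance 4.2426. For 7 points, brute-force pairwise comparison is shown above. For large n, the divide-and-conquer algorithm (sort by x, recurse on halves, check the dividing strip) achieves O(n log n).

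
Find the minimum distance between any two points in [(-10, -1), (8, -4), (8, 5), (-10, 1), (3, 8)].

Computing all pairwise distances among 5 points:

d((-10, -1), (8, -4)) = 18.2483
d((-10, -1), (8, 5)) = 18.9737
d((-10, -1), (-10, 1)) = 2.0 <-- minimum
d((-10, -1), (3, 8)) = 15.8114
d((8, -4), (8, 5)) = 9.0
d((8, -4), (-10, 1)) = 18.6815
d((8, -4), (3, 8)) = 13.0
d((8, 5), (-10, 1)) = 18.4391
d((8, 5), (3, 8)) = 5.831
d((-10, 1), (3, 8)) = 14.7648

Closest pair: (-10, -1) and (-10, 1) with distance 2.0

The closest pair is (-10, -1) and (-10, 1) with Euclidean distance 2.0. For 5 points, brute-force pairwise comparison is shown above. For large n, the divide-and-conquer algorithm (sort by x, recurse on halves, check the dividing strip) achieves O(n log n).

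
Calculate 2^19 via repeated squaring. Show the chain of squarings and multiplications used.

Computing 2^19 by squaring (build up from 2^1; each line after the first costs one multiplication):

2^1 = 2
2^2 = (2^1)^2 = 2^2 = 4
2^4 = (2^2)^2 = 4^2 = 16
2^8 = (2^4)^2 = 16^2 = 256
2^9 = 2 * 2^8 = 2 * 256 = 512
2^18 = (2^9)^2 = 512^2 = 262144
2^19 = 2 * 2^18 = 2 * 262144 = 524288

Result: 524288
Multiplications needed: 6 (6 lines after 2^1)

2^19 = 524288. Using exponentiation by squaring, this requires 6 multiplications. The key idea: if the exponent is even, square the half-power; if odd, multiply by the base once.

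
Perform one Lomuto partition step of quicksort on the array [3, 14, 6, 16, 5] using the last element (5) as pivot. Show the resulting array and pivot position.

Lomuto partition with pivot = 5:

Initial array: [3, 14, 6, 16, 5]

arr[0]=3 <= 5: swap with position 0, array becomes [3, 14, 6, 16, 5]
arr[1]=14 > 5: no swap
arr[2]=6 > 5: no swap
arr[3]=16 > 5: no swap

Place pivot at position 1: [3, 5, 6, 16, 14]
Pivot position: 1

After partitioning with pivot 5, the array becomes [3, 5, 6, 16, 14]. The pivot is placed at index 1. All elements to the left of the pivot are <= 5, and all elements to the right are > 5.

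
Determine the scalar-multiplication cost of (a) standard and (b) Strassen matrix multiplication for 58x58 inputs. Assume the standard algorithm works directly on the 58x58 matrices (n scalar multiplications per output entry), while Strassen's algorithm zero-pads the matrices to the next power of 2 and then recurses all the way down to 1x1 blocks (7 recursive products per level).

Matrix multiplication for 58x58 matrices:

Strassen's algorithm requires power-of-2 dimensions. Pad 58x58 to 64x64 (next power of 2).

Standard algorithm: 58^3 = 195112 multiplications
Strassen's algorithm: 7^(log2(64)) = 7^6 = 117649 multiplications
Savings: 195112 - 117649 = 77463 multiplications

Standard: 195112 multiplications (58^3). Strassen: 117649 multiplications (7^6, after padding to 64x64). Strassen reduces 8 recursive multiplications to 7 at each level.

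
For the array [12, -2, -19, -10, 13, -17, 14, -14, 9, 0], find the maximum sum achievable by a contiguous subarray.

Using Kadane's algorithm on [12, -2, -19, -10, 13, -17, 14, -14, 9, 0]:

Scanning through the array:
Position 1 (value -2): max_ending_here = 10, max_so_far = 12
Position 2 (value -19): max_ending_here = -9, max_so_far = 12
Position 3 (value -10): max_ending_here = -10, max_so_far = 12
Position 4 (value 13): max_ending_here = 13, max_so_far = 13
Position 5 (value -17): max_ending_here = -4, max_so_far = 13
Position 6 (value 14): max_ending_here = 14, max_so_far = 14
Position 7 (value -14): max_ending_here = 0, max_so_far = 14
Position 8 (value 9): max_ending_here = 9, max_so_far = 14
Position 9 (value 0): max_ending_here = 9, max_so_far = 14

Maximum subarray: [14]
Maximum sum: 14

The maximum subarray is [14] with sum 14. This subarray runs from index 6 to index 6.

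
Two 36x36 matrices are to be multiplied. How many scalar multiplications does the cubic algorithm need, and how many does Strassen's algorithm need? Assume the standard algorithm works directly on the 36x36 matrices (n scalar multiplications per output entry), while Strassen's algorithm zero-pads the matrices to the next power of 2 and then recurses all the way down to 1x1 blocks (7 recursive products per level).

Matrix multiplication for 36x36 matrices:

Strassen's algorithm requires power-of-2 dimensions. Pad 36x36 to 64x64 (next power of 2).

Standard algorithm: 36^3 = 46656 multiplications
Strassen's algorithm: 7^(log2(64)) = 7^6 = 117649 multiplications
Difference: 46656 - 117649 = -70993 (Strassen uses MORE here due to padding overhead — for small or just-over-power-of-2 n, padding can outweigh the per-level savings)

Standard: 46656 multiplications (36^3). Strassen: 117649 multiplications (7^6, after padding to 64x64). Strassen reduces 8 recursive multiplications to 7 at each level.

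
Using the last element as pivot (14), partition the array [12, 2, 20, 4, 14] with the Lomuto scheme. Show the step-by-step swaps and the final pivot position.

Lomuto partition with pivot = 14:

Initial array: [12, 2, 20, 4, 14]

arr[0]=12 <= 14: swap with position 0, array becomes [12, 2, 20, 4, 14]
arr[1]=2 <= 14: swap with position 1, array becomes [12, 2, 20, 4, 14]
arr[2]=20 > 14: no swap
arr[3]=4 <= 14: swap with position 2, array becomes [12, 2, 4, 20, 14]

Place pivot at position 3: [12, 2, 4, 14, 20]
Pivot position: 3

After partitioning with pivot 14, the array becomes [12, 2, 4, 14, 20]. The pivot is placed at index 3. All elements to the left of the pivot are <= 14, and all elements to the right are > 14.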